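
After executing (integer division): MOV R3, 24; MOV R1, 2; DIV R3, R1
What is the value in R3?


Register state trace:
  MOV R3, 24  → R3 = 24
  MOV R1, 2  → R1 = 2
  DIV R3, R1  → R3 = 24 // 2 = 12
Final: R3 = 12

12


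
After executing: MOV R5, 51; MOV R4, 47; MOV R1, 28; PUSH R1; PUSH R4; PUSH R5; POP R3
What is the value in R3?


Stack trace (top is rightmost):
  MOV R5, 51  → R5 = 51
  MOV R4, 47  → R4 = 47
  MOV R1, 28  → R1 = 28
  PUSH R1  → stack: [28]
  PUSH R4  → stack: [28, 47]
  PUSH R5  → stack: [28, 47, 51]
  POP R3  → R3 = 51, stack: [28, 47]
Final: R3 = 51

51


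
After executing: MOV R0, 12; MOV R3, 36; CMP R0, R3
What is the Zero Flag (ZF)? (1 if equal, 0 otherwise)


Register state trace:
  MOV R0, 12  → R0 = 12
  MOV R3, 36  → R3 = 36
  CMP R0, R3  → computes 12 - 36 = -24
  Result is nonzero, so values are not equal
ZF = 0

0


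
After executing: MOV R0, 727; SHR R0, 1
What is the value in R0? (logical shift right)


Register state trace:
  MOV R0, 727  → R0 = 727
  SHR R0, 1  → R0 = 727 >> 1 = 727 // 2^1 = 363
Final: R0 = 363

363


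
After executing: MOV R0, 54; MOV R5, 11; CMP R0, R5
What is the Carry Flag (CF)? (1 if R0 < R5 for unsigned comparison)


Register state trace:
  MOV R0, 54  → R0 = 54
  MOV R5, 11  → R5 = 11
  CMP R0, R5  → unsigned 54 - 11: no borrow
  54 >= 11, so CF = 0
CF = 0

0


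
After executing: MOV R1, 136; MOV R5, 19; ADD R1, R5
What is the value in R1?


Register state trace:
  MOV R1, 136  → R1 = 136
  MOV R5, 19  → R5 = 19
  ADD R1, R5  → R1 = 136 + 19 = 155
Final: R1 = 155

155


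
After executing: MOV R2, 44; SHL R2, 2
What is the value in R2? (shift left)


Register state trace:
  MOV R2, 44  → R2 = 44
  SHL R2, 2  → R2 = 44 << 2 = 44 * 2^2 = 176
Final: R2 = 176

176


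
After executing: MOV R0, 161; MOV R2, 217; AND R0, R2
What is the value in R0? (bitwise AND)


Register state trace:
  MOV R0, 161  → R0 = 161 (0b10100001)
  MOV R2, 217  → R2 = 217 (0b11011001)
  AND R0, R2  → R0 = 161 AND 217 = 129 (0b10000001)
Final: R0 = 129

129


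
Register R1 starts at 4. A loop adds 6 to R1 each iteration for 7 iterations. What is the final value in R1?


Starting value: R1 = 4
  Iter 1: R1 = 4 + 6 = 10
  Iter 2: R1 = 10 + 6 = 16
  Iter 3: R1 = 16 + 6 = 22
  Iter 4: R1 = 22 + 6 = 28
  Iter 5: R1 = 28 + 6 = 34
  Iter 6: R1 = 34 + 6 = 40
  Iter 7: R1 = 40 + 6 = 46
Final: R1 = 46

46


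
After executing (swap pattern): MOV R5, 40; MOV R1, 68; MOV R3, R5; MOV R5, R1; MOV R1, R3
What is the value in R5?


Register state trace (swap pattern):
  MOV R5, 40  → R5 = 40
  MOV R1, 68  → R1 = 68
  MOV R3, R5  → R3 = 40  (save R5)
  MOV R5, R1  → R5 = 68  (R5 gets R1's value)
  MOV R1, R3  → R1 = 40  (R1 gets saved value)
Final: R5 = 68

68


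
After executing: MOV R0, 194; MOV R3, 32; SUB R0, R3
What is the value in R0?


Register state trace:
  MOV R0, 194  → R0 = 194
  MOV R3, 32  → R3 = 32
  SUB R0, R3  → R0 = 194 - 32 = 162
Final: R0 = 162

162


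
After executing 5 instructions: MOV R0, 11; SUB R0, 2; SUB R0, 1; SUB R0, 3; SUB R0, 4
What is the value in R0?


Register state trace:
  MOV R0, 11  → R0 = 11
  SUB R0, 2  → R0 = 11 - 2 = 9
  SUB R0, 1  → R0 = 9 - 1 = 8
  SUB R0, 3  → R0 = 8 - 3 = 5
  SUB R0, 4  → R0 = 5 - 4 = 1
Final: R0 = 1

1


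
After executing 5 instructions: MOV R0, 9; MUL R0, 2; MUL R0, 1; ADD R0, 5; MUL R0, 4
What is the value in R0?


Register state trace:
  MOV R0, 9  → R0 = 9
  MUL R0, 2  → R0 = 9 * 2 = 18
  MUL R0, 1  → R0 = 18 * 1 = 18
  ADD R0, 5  → R0 = 18 + 5 = 23
  MUL R0, 4  → R0 = 23 * 4 = 92
Final: R0 = 92

92


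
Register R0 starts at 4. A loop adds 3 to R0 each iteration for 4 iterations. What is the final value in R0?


Starting value: R0 = 4
  Iter 1: R0 = 4 + 3 = 7
  Iter 2: R0 = 7 + 3 = 10
  Iter 3: R0 = 10 + 3 = 13
  Iter 4: R0 = 13 + 3 = 16
Final: R0 = 16

16


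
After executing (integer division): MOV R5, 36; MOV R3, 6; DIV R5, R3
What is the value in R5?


Register state trace:
  MOV R5, 36  → R5 = 36
  MOV R3, 6  → R3 = 6
  DIV R5, R3  → R5 = 36 // 6 = 6
Final: R5 = 6

6


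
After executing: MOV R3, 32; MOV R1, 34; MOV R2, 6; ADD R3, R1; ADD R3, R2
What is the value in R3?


Register state trace:
  MOV R3, 32  → R3 = 32
  MOV R1, 34  → R1 = 34
  MOV R2, 6  → R2 = 6
  ADD R3, R1  → R3 = 32 + 34 = 66
  ADD R3, R2  → R3 = 66 + 6 = 72
Final: R3 = 72

72


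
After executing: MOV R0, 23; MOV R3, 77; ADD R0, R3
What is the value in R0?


Register state trace:
  MOV R0, 23  → R0 = 23
  MOV R3, 77  → R3 = 77
  ADD R0, R3  → R0 = 23 + 77 = 100
Final: R0 = 100

100


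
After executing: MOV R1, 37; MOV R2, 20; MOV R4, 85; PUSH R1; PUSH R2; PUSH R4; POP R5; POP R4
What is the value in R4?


Stack trace (top is rightmost):
  MOV R1, 37  → R1 = 37
  MOV R2, 20  → R2 = 20
  MOV R4, 85  → R4 = 85
  PUSH R1  → stack: [37]
  PUSH R2  → stack: [37, 20]
  PUSH R4  → stack: [37, 20, 85]
  POP R5  → R5 = 85, stack: [37, 20]
  POP R4  → R4 = 20, stack: [37]
Final: R4 = 20

20


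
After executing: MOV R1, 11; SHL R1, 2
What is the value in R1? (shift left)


Register state trace:
  MOV R1, 11  → R1 = 11
  SHL R1, 2  → R1 = 11 << 2 = 11 * 2^2 = 44
Final: R1 = 44

44


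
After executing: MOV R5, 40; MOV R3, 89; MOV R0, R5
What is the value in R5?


Register state trace:
  MOV R5, 40  → R5 = 40
  MOV R3, 89  → R3 = 89
  MOV R0, R5  → R0 = 40
Final: R5 = 40

40


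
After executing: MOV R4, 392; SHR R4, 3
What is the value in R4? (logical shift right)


Register state trace:
  MOV R4, 392  → R4 = 392
  SHR R4, 3  → R4 = 392 >> 3 = 392 // 2^3 = 49
Final: R4 = 49

49


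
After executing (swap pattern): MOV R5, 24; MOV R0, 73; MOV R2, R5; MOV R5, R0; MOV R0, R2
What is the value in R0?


Register state trace (swap pattern):
  MOV R5, 24  → R5 = 24
  MOV R0, 73  → R0 = 73
  MOV R2, R5  → R2 = 24  (save R5)
  MOV R5, R0  → R5 = 73  (R5 gets R0's value)
  MOV R0, R2  → R0 = 24  (R0 gets saved value)
Final: R0 = 24

24


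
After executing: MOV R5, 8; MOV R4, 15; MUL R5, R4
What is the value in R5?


Register state trace:
  MOV R5, 8  → R5 = 8
  MOV R4, 15  → R4 = 15
  MUL R5, R4  → R5 = 8 * 15 = 120
Final: R5 = 120

120


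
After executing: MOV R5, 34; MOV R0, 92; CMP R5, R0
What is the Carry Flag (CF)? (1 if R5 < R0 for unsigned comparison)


Register state trace:
  MOV R5, 34  → R5 = 34
  MOV R0, 92  → R0 = 92
  CMP R5, R0  → unsigned 34 - 92: borrow occurs
  34 < 92, so CF = 1
CF = 1

1


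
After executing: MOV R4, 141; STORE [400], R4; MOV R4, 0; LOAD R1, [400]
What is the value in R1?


Register and memory trace:
  MOV R4, 141  → R4 = 141
  STORE [400], R4  → mem[400] = 141
  MOV R4, 0  → R4 = 0
  LOAD R1, [400]  → R1 = mem[400] = 141
Final: R1 = 141

141


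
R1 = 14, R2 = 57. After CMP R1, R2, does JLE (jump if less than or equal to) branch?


Trace:
  R1 = 14, R2 = 57
  CMP R1, R2  → compares 14 vs 57
  JLE checks: is 14 less than or equal to 57?
  14 < 57, so condition is true
Branch taken: Yes

Yes


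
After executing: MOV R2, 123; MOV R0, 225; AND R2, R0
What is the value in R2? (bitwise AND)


Register state trace:
  MOV R2, 123  → R2 = 123 (0b01111011)
  MOV R0, 225  → R0 = 225 (0b11100001)
  AND R2, R0  → R2 = 123 AND 225 = 97 (0b01100001)
Final: R2 = 97

97


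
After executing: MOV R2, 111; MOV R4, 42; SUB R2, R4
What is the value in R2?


Register state trace:
  MOV R2, 111  → R2 = 111
  MOV R4, 42  → R4 = 42
  SUB R2, R4  → R2 = 111 - 42 = 69
Final: R2 = 69

69


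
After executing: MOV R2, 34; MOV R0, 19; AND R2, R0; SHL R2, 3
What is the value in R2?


Register state trace:
  MOV R2, 34  → R2 = 34 (0b00100010)
  MOV R0, 19  → R0 = 19 (0b00010011)
  AND R2, R0  → R2 = 34 AND 19 = 2 (0b00000010)
  SHL R2, 3  → R2 = 2 << 3 = 16
Final: R2 = 16

16


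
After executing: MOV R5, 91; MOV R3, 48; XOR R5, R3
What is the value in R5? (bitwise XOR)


Register state trace:
  MOV R5, 91  → R5 = 91 (0b01011011)
  MOV R3, 48  → R3 = 48 (0b00110000)
  XOR R5, R3  → R5 = 91 XOR 48 = 107 (0b01101011)
Final: R5 = 107

107


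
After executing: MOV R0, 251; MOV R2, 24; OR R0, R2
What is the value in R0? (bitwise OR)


Register state trace:
  MOV R0, 251  → R0 = 251 (0b11111011)
  MOV R2, 24  → R2 = 24 (0b00011000)
  OR R0, R2   → R0 = 251 OR 24 = 251 (0b11111011)
Final: R0 = 251

251


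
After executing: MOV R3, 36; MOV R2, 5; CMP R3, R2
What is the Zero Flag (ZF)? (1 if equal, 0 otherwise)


Register state trace:
  MOV R3, 36  → R3 = 36
  MOV R2, 5  → R2 = 5
  CMP R3, R2  → computes 36 - 5 = 31
  Result is nonzero, so values are not equal
ZF = 0

0


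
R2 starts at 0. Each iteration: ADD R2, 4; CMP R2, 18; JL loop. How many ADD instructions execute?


Loop trace (R2 starts at 0, target 18, step 4):
  ADD #1: R2 = 0 + 4 = 4  → 4 < 18, loop
  ADD #2: R2 = 4 + 4 = 8  → 8 < 18, loop
  ADD #3: R2 = 8 + 4 = 12  → 12 < 18, loop
  ADD #4: R2 = 12 + 4 = 16  → 16 < 18, loop
  ADD #5: R2 = 16 + 4 = 20  → 20 >= 18, exit
Total ADD instructions: 5

5


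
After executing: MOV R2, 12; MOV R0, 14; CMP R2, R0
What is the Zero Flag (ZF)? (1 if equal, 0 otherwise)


Register state trace:
  MOV R2, 12  → R2 = 12
  MOV R0, 14  → R0 = 14
  CMP R2, R0  → computes 12 - 14 = -2
  Result is nonzero, so values are not equal
ZF = 0

0


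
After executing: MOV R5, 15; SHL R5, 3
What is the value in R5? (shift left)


Register state trace:
  MOV R5, 15  → R5 = 15
  SHL R5, 3  → R5 = 15 << 3 = 15 * 2^3 = 120
Final: R5 = 120

120


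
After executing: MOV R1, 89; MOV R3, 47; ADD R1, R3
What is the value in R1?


Register state trace:
  MOV R1, 89  → R1 = 89
  MOV R3, 47  → R3 = 47
  ADD R1, R3  → R1 = 89 + 47 = 136
Final: R1 = 136

136


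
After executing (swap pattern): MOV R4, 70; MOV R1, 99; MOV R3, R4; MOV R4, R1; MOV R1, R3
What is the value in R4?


Register state trace (swap pattern):
  MOV R4, 70  → R4 = 70
  MOV R1, 99  → R1 = 99
  MOV R3, R4  → R3 = 70  (save R4)
  MOV R4, R1  → R4 = 99  (R4 gets R1's value)
  MOV R1, R3  → R1 = 70  (R1 gets saved value)
Final: R4 = 99

99


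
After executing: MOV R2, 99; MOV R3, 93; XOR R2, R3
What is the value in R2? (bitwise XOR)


Register state trace:
  MOV R2, 99  → R2 = 99 (0b01100011)
  MOV R3, 93  → R3 = 93 (0b01011101)
  XOR R2, R3  → R2 = 99 XOR 93 = 62 (0b00111110)
Final: R2 = 62

62


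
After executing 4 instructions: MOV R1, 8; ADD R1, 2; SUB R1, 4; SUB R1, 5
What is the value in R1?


Register state trace:
  MOV R1, 8  → R1 = 8
  ADD R1, 2  → R1 = 8 + 2 = 10
  SUB R1, 4  → R1 = 10 - 4 = 6
  SUB R1, 5  → R1 = 6 - 5 = 1
Final: R1 = 1

1


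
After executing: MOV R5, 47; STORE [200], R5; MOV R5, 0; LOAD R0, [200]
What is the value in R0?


Register and memory trace:
  MOV R5, 47  → R5 = 47
  STORE [200], R5  → mem[200] = 47
  MOV R5, 0  → R5 = 0
  LOAD R0, [200]  → R0 = mem[200] = 47
Final: R0 = 47

47


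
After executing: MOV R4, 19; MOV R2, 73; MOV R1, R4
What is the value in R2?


Register state trace:
  MOV R4, 19  → R4 = 19
  MOV R2, 73  → R2 = 73
  MOV R1, R4  → R1 = 19
Final: R2 = 73

73


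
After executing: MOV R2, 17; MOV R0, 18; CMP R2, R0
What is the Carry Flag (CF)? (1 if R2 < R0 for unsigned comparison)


Register state trace:
  MOV R2, 17  → R2 = 17
  MOV R0, 18  → R0 = 18
  CMP R2, R0  → unsigned 17 - 18: borrow occurs
  17 < 18, so CF = 1
CF = 1

1


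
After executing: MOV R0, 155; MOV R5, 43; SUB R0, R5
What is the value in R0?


Register state trace:
  MOV R0, 155  → R0 = 155
  MOV R5, 43  → R5 = 43
  SUB R0, R5  → R0 = 155 - 43 = 112
Final: R0 = 112

112


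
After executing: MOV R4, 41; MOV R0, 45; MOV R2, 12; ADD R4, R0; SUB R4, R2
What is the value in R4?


Register state trace:
  MOV R4, 41  → R4 = 41
  MOV R0, 45  → R0 = 45
  MOV R2, 12  → R2 = 12
  ADD R4, R0  → R4 = 41 + 45 = 86
  SUB R4, R2  → R4 = 86 - 12 = 74
Final: R4 = 74

74


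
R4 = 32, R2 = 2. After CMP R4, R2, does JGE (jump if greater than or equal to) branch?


Trace:
  R4 = 32, R2 = 2
  CMP R4, R2  → compares 32 vs 2
  JGE checks: is 32 greater than or equal to 2?
  32 > 2, so condition is true
Branch taken: Yes

Yes


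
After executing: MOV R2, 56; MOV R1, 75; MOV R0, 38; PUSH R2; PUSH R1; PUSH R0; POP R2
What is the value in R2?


Stack trace (top is rightmost):
  MOV R2, 56  → R2 = 56
  MOV R1, 75  → R1 = 75
  MOV R0, 38  → R0 = 38
  PUSH R2  → stack: [56]
  PUSH R1  → stack: [56, 75]
  PUSH R0  → stack: [56, 75, 38]
  POP R2  → R2 = 38, stack: [56, 75]
Final: R2 = 38

38


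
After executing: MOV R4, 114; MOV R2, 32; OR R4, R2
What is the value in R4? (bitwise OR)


Register state trace:
  MOV R4, 114  → R4 = 114 (0b01110010)
  MOV R2, 32  → R2 = 32 (0b00100000)
  OR R4, R2   → R4 = 114 OR 32 = 114 (0b01110010)
Final: R4 = 114

114


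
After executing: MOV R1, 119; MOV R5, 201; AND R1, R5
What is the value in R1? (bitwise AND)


Register state trace:
  MOV R1, 119  → R1 = 119 (0b01110111)
  MOV R5, 201  → R5 = 201 (0b11001001)
  AND R1, R5  → R1 = 119 AND 201 = 65 (0b01000001)
Final: R1 = 65

65


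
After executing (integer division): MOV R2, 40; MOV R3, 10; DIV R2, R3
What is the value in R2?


Register state trace:
  MOV R2, 40  → R2 = 40
  MOV R3, 10  → R3 = 10
  DIV R2, R3  → R2 = 40 // 10 = 4
Final: R2 = 4

4


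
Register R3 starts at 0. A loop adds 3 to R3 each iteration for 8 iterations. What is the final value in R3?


Starting value: R3 = 0
  Iter 1: R3 = 0 + 3 = 3
  Iter 2: R3 = 3 + 3 = 6
  Iter 3: R3 = 6 + 3 = 9
  Iter 4: R3 = 9 + 3 = 12
  Iter 5: R3 = 12 + 3 = 15
  Iter 6: R3 = 15 + 3 = 18
  Iter 7: R3 = 18 + 3 = 21
  Iter 8: R3 = 21 + 3 = 24
Final: R3 = 24

24


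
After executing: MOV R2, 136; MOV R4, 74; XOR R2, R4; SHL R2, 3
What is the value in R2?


Register state trace:
  MOV R2, 136  → R2 = 136 (0b10001000)
  MOV R4, 74  → R4 = 74 (0b01001010)
  XOR R2, R4  → R2 = 136 XOR 74 = 194 (0b11000010)
  SHL R2, 3  → R2 = 194 << 3 = 1552
Final: R2 = 1552

1552


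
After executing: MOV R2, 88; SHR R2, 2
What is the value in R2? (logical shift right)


Register state trace:
  MOV R2, 88  → R2 = 88
  SHR R2, 2  → R2 = 88 >> 2 = 88 // 2^2 = 22
Final: R2 = 22

22


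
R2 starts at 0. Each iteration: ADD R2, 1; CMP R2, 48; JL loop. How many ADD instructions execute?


Loop trace (R2 starts at 0, target 48, step 1):
  ADD #1: R2 = 0 + 1 = 1  → 1 < 48, loop
  ADD #2: R2 = 1 + 1 = 2  → 2 < 48, loop
  ADD #3: R2 = 2 + 1 = 3  → 3 < 48, loop
  ADD #4: R2 = 3 + 1 = 4  → 4 < 48, loop
  ADD #5: R2 = 4 + 1 = 5  → 5 < 48, loop
  ADD #6: R2 = 5 + 1 = 6  → 6 < 48, loop
  ADD #7: R2 = 6 + 1 = 7  → 7 < 48, loop
  ADD #8: R2 = 7 + 1 = 8  → 8 < 48, loop
  ADD #9: R2 = 8 + 1 = 9  → 9 < 48, loop
  ADD #10: R2 = 9 + 1 = 10  → 10 < 48, loop
  ADD #11: R2 = 10 + 1 = 11  → 11 < 48, loop
  ADD #12: R2 = 11 + 1 = 12  → 12 < 48, loop
  ADD #13: R2 = 12 + 1 = 13  → 13 < 48, loop
  ADD #14: R2 = 13 + 1 = 14  → 14 < 48, loop
  ADD #15: R2 = 14 + 1 = 15  → 15 < 48, loop
  ADD #16: R2 = 15 + 1 = 16  → 16 < 48, loop
  ADD #17: R2 = 16 + 1 = 17  → 17 < 48, loop
  ADD #18: R2 = 17 + 1 = 18  → 18 < 48, loop
  ADD #19: R2 = 18 + 1 = 19  → 19 < 48, loop
  ADD #20: R2 = 19 + 1 = 20  → 20 < 48, loop
  ADD #21: R2 = 20 + 1 = 21  → 21 < 48, loop
  ADD #22: R2 = 21 + 1 = 22  → 22 < 48, loop
  ADD #23: R2 = 22 + 1 = 23  → 23 < 48, loop
  ADD #24: R2 = 23 + 1 = 24  → 24 < 48, loop
  ADD #25: R2 = 24 + 1 = 25  → 25 < 48, loop
  ADD #26: R2 = 25 + 1 = 26  → 26 < 48, loop
  ADD #27: R2 = 26 + 1 = 27  → 27 < 48, loop
  ADD #28: R2 = 27 + 1 = 28  → 28 < 48, loop
  ADD #29: R2 = 28 + 1 = 29  → 29 < 48, loop
  ADD #30: R2 = 29 + 1 = 30  → 30 < 48, loop
  ADD #31: R2 = 30 + 1 = 31  → 31 < 48, loop
  ADD #32: R2 = 31 + 1 = 32  → 32 < 48, loop
  ADD #33: R2 = 32 + 1 = 33  → 33 < 48, loop
  ADD #34: R2 = 33 + 1 = 34  → 34 < 48, loop
  ADD #35: R2 = 34 + 1 = 35  → 35 < 48, loop
  ADD #36: R2 = 35 + 1 = 36  → 36 < 48, loop
  ADD #37: R2 = 36 + 1 = 37  → 37 < 48, loop
  ADD #38: R2 = 37 + 1 = 38  → 38 < 48, loop
  ADD #39: R2 = 38 + 1 = 39  → 39 < 48, loop
  ADD #40: R2 = 39 + 1 = 40  → 40 < 48, loop
  ADD #41: R2 = 40 + 1 = 41  → 41 < 48, loop
  ADD #42: R2 = 41 + 1 = 42  → 42 < 48, loop
  ADD #43: R2 = 42 + 1 = 43  → 43 < 48, loop
  ADD #44: R2 = 43 + 1 = 44  → 44 < 48, loop
  ADD #45: R2 = 44 + 1 = 45  → 45 < 48, loop
  ADD #46: R2 = 45 + 1 = 46  → 46 < 48, loop
  ADD #47: R2 = 46 + 1 = 47  → 47 < 48, loop
  ADD #48: R2 = 47 + 1 = 48  → 48 >= 48, exit
Total ADD instructions: 48

48


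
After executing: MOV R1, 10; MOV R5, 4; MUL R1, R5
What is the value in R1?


Register state trace:
  MOV R1, 10  → R1 = 10
  MOV R5, 4  → R5 = 4
  MUL R1, R5  → R1 = 10 * 4 = 40
Final: R1 = 40

40


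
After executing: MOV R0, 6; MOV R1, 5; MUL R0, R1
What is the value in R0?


Register state trace:
  MOV R0, 6  → R0 = 6
  MOV R1, 5  → R1 = 5
  MUL R0, R1  → R0 = 6 * 5 = 30
Final: R0 = 30

30


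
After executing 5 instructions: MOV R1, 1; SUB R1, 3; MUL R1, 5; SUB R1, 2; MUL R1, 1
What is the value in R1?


Register state trace:
  MOV R1, 1  → R1 = 1
  SUB R1, 3  → R1 = 1 - 3 = -2
  MUL R1, 5  → R1 = -2 * 5 = -10
  SUB R1, 2  → R1 = -10 - 2 = -12
  MUL R1, 1  → R1 = -12 * 1 = -12
Final: R1 = -12

-12


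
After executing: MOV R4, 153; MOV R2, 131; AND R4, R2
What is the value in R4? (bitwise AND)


Register state trace:
  MOV R4, 153  → R4 = 153 (0b10011001)
  MOV R2, 131  → R2 = 131 (0b10000011)
  AND R4, R2  → R4 = 153 AND 131 = 129 (0b10000001)
Final: R4 = 129

129


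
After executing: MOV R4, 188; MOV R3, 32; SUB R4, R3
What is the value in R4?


Register state trace:
  MOV R4, 188  → R4 = 188
  MOV R3, 32  → R3 = 32
  SUB R4, R3  → R4 = 188 - 32 = 156
Final: R4 = 156

156


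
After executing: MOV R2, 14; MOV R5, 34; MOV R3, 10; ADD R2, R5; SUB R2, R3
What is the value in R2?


Register state trace:
  MOV R2, 14  → R2 = 14
  MOV R5, 34  → R5 = 34
  MOV R3, 10  → R3 = 10
  ADD R2, R5  → R2 = 14 + 34 = 48
  SUB R2, R3  → R2 = 48 - 10 = 38
Final: R2 = 38

38


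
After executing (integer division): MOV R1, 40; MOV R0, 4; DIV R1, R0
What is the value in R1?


Register state trace:
  MOV R1, 40  → R1 = 40
  MOV R0, 4  → R0 = 4
  DIV R1, R0  → R1 = 40 // 4 = 10
Final: R1 = 10

10


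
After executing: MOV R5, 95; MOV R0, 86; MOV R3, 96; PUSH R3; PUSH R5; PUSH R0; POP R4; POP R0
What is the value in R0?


Stack trace (top is rightmost):
  MOV R5, 95  → R5 = 95
  MOV R0, 86  → R0 = 86
  MOV R3, 96  → R3 = 96
  PUSH R3  → stack: [96]
  PUSH R5  → stack: [96, 95]
  PUSH R0  → stack: [96, 95, 86]
  POP R4  → R4 = 86, stack: [96, 95]
  POP R0  → R0 = 95, stack: [96]
Final: R0 = 95

95


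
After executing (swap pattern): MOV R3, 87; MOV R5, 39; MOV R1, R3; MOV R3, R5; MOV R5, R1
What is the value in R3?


Register state trace (swap pattern):
  MOV R3, 87  → R3 = 87
  MOV R5, 39  → R5 = 39
  MOV R1, R3  → R1 = 87  (save R3)
  MOV R3, R5  → R3 = 39  (R3 gets R5's value)
  MOV R5, R1  → R5 = 87  (R5 gets saved value)
Final: R3 = 39

39


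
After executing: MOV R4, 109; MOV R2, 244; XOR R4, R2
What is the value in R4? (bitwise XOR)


Register state trace:
  MOV R4, 109  → R4 = 109 (0b01101101)
  MOV R2, 244  → R2 = 244 (0b11110100)
  XOR R4, R2  → R4 = 109 XOR 244 = 153 (0b10011001)
Final: R4 = 153

153


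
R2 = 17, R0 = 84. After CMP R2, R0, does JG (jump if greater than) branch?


Trace:
  R2 = 17, R0 = 84
  CMP R2, R0  → compares 17 vs 84
  JG checks: is 17 greater than 84?
  17 < 84, so condition is false
Branch taken: No

No


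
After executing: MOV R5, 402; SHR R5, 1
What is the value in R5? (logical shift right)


Register state trace:
  MOV R5, 402  → R5 = 402
  SHR R5, 1  → R5 = 402 >> 1 = 402 // 2^1 = 201
Final: R5 = 201

201


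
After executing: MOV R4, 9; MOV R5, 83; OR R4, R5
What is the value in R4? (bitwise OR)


Register state trace:
  MOV R4, 9  → R4 = 9 (0b00001001)
  MOV R5, 83  → R5 = 83 (0b01010011)
  OR R4, R5   → R4 = 9 OR 83 = 91 (0b01011011)
Final: R4 = 91

91


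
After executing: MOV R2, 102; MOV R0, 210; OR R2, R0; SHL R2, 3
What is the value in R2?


Register state trace:
  MOV R2, 102  → R2 = 102 (0b01100110)
  MOV R0, 210  → R0 = 210 (0b11010010)
  OR R2, R0  → R2 = 102 OR 210 = 246 (0b11110110)
  SHL R2, 3  → R2 = 246 << 3 = 1968
Final: R2 = 1968

1968


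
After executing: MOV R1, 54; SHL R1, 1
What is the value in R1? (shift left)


Register state trace:
  MOV R1, 54  → R1 = 54
  SHL R1, 1  → R1 = 54 << 1 = 54 * 2^1 = 108
Final: R1 = 108

108


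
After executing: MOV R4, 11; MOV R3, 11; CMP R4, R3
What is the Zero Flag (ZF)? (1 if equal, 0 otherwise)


Register state trace:
  MOV R4, 11  → R4 = 11
  MOV R3, 11  → R3 = 11
  CMP R4, R3  → computes 11 - 11 = 0
  Result is zero, so values are equal
ZF = 1

1


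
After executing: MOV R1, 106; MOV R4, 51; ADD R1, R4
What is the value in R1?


Register state trace:
  MOV R1, 106  → R1 = 106
  MOV R4, 51  → R4 = 51
  ADD R1, R4  → R1 = 106 + 51 = 157
Final: R1 = 157

157


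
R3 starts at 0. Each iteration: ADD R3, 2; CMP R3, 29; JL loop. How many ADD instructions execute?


Loop trace (R3 starts at 0, target 29, step 2):
  ADD #1: R3 = 0 + 2 = 2  → 2 < 29, loop
  ADD #2: R3 = 2 + 2 = 4  → 4 < 29, loop
  ADD #3: R3 = 4 + 2 = 6  → 6 < 29, loop
  ADD #4: R3 = 6 + 2 = 8  → 8 < 29, loop
  ADD #5: R3 = 8 + 2 = 10  → 10 < 29, loop
  ADD #6: R3 = 10 + 2 = 12  → 12 < 29, loop
  ADD #7: R3 = 12 + 2 = 14  → 14 < 29, loop
  ADD #8: R3 = 14 + 2 = 16  → 16 < 29, loop
  ADD #9: R3 = 16 + 2 = 18  → 18 < 29, loop
  ADD #10: R3 = 18 + 2 = 20  → 20 < 29, loop
  ADD #11: R3 = 20 + 2 = 22  → 22 < 29, loop
  ADD #12: R3 = 22 + 2 = 24  → 24 < 29, loop
  ADD #13: R3 = 24 + 2 = 26  → 26 < 29, loop
  ADD #14: R3 = 26 + 2 = 28  → 28 < 29, loop
  ADD #15: R3 = 28 + 2 = 30  → 30 >= 29, exit
Total ADD instructions: 15

15


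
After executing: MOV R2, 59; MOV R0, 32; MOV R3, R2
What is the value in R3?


Register state trace:
  MOV R2, 59  → R2 = 59
  MOV R0, 32  → R0 = 32
  MOV R3, R2  → R3 = 59
Final: R3 = 59

59


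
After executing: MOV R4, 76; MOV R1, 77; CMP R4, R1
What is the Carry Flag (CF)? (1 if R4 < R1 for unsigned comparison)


Register state trace:
  MOV R4, 76  → R4 = 76
  MOV R1, 77  → R1 = 77
  CMP R4, R1  → unsigned 76 - 77: borrow occurs
  76 < 77, so CF = 1
CF = 1

1


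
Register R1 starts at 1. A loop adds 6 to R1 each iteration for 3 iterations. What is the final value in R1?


Starting value: R1 = 1
  Iter 1: R1 = 1 + 6 = 7
  Iter 2: R1 = 7 + 6 = 13
  Iter 3: R1 = 13 + 6 = 19
Final: R1 = 19

19


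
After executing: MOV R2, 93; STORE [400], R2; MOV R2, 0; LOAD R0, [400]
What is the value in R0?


Register and memory trace:
  MOV R2, 93  → R2 = 93
  STORE [400], R2  → mem[400] = 93
  MOV R2, 0  → R2 = 0
  LOAD R0, [400]  → R0 = mem[400] = 93
Final: R0 = 93

93


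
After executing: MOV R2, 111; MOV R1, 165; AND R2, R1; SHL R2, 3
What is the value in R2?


Register state trace:
  MOV R2, 111  → R2 = 111 (0b01101111)
  MOV R1, 165  → R1 = 165 (0b10100101)
  AND R2, R1  → R2 = 111 AND 165 = 37 (0b00100101)
  SHL R2, 3  → R2 = 37 << 3 = 296
Final: R2 = 296

296


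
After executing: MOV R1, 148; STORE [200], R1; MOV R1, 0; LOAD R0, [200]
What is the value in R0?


Register and memory trace:
  MOV R1, 148  → R1 = 148
  STORE [200], R1  → mem[200] = 148
  MOV R1, 0  → R1 = 0
  LOAD R0, [200]  → R0 = mem[200] = 148
Final: R0 = 148

148


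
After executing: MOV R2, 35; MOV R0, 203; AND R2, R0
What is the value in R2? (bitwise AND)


Register state trace:
  MOV R2, 35  → R2 = 35 (0b00100011)
  MOV R0, 203  → R0 = 203 (0b11001011)
  AND R2, R0  → R2 = 35 AND 203 = 3 (0b00000011)
Final: R2 = 3

3


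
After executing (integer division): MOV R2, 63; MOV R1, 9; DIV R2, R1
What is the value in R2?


Register state trace:
  MOV R2, 63  → R2 = 63
  MOV R1, 9  → R1 = 9
  DIV R2, R1  → R2 = 63 // 9 = 7
Final: R2 = 7

7


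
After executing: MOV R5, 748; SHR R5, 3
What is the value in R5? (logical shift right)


Register state trace:
  MOV R5, 748  → R5 = 748
  SHR R5, 3  → R5 = 748 >> 3 = 748 // 2^3 = 93
Final: R5 = 93

93


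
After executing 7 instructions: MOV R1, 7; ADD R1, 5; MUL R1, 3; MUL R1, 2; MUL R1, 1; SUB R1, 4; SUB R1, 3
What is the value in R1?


Register state trace:
  MOV R1, 7  → R1 = 7
  ADD R1, 5  → R1 = 7 + 5 = 12
  MUL R1, 3  → R1 = 12 * 3 = 36
  MUL R1, 2  → R1 = 36 * 2 = 72
  MUL R1, 1  → R1 = 72 * 1 = 72
  SUB R1, 4  → R1 = 72 - 4 = 68
  SUB R1, 3  → R1 = 68 - 3 = 65
Final: R1 = 65

65


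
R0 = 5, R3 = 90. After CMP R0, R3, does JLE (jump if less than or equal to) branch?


Trace:
  R0 = 5, R3 = 90
  CMP R0, R3  → compares 5 vs 90
  JLE checks: is 5 less than or equal to 90?
  5 < 90, so condition is true
Branch taken: Yes

Yes


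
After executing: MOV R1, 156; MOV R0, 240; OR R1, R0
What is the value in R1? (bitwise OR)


Register state trace:
  MOV R1, 156  → R1 = 156 (0b10011100)
  MOV R0, 240  → R0 = 240 (0b11110000)
  OR R1, R0   → R1 = 156 OR 240 = 252 (0b11111100)
Final: R1 = 252

252


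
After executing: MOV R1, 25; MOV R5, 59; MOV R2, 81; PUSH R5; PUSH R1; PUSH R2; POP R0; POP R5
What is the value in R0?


Stack trace (top is rightmost):
  MOV R1, 25  → R1 = 25
  MOV R5, 59  → R5 = 59
  MOV R2, 81  → R2 = 81
  PUSH R5  → stack: [59]
  PUSH R1  → stack: [59, 25]
  PUSH R2  → stack: [59, 25, 81]
  POP R0  → R0 = 81, stack: [59, 25]
  POP R5  → R5 = 25, stack: [59]
Final: R0 = 81

81


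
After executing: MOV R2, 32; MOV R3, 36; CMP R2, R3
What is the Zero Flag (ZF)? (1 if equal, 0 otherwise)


Register state trace:
  MOV R2, 32  → R2 = 32
  MOV R3, 36  → R3 = 36
  CMP R2, R3  → computes 32 - 36 = -4
  Result is nonzero, so values are not equal
ZF = 0

0


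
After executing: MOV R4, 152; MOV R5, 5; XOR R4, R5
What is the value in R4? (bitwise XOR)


Register state trace:
  MOV R4, 152  → R4 = 152 (0b10011000)
  MOV R5, 5  → R5 = 5 (0b00000101)
  XOR R4, R5  → R4 = 152 XOR 5 = 157 (0b10011101)
Final: R4 = 157

157


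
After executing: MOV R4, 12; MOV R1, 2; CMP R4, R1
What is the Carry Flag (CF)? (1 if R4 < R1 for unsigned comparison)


Register state trace:
  MOV R4, 12  → R4 = 12
  MOV R1, 2  → R1 = 2
  CMP R4, R1  → unsigned 12 - 2: no borrow
  12 >= 2, so CF = 0
CF = 0

0


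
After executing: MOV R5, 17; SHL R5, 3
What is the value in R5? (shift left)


Register state trace:
  MOV R5, 17  → R5 = 17
  SHL R5, 3  → R5 = 17 << 3 = 17 * 2^3 = 136
Final: R5 = 136

136


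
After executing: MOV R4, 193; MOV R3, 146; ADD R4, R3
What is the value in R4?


Register state trace:
  MOV R4, 193  → R4 = 193
  MOV R3, 146  → R3 = 146
  ADD R4, R3  → R4 = 193 + 146 = 339
Final: R4 = 339

339


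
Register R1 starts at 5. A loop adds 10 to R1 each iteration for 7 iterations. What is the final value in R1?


Starting value: R1 = 5
  Iter 1: R1 = 5 + 10 = 15
  Iter 2: R1 = 15 + 10 = 25
  Iter 3: R1 = 25 + 10 = 35
  Iter 4: R1 = 35 + 10 = 45
  Iter 5: R1 = 45 + 10 = 55
  Iter 6: R1 = 55 + 10 = 65
  Iter 7: R1 = 65 + 10 = 75
Final: R1 = 75

75


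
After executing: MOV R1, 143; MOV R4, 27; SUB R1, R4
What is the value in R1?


Register state trace:
  MOV R1, 143  → R1 = 143
  MOV R4, 27  → R4 = 27
  SUB R1, R4  → R1 = 143 - 27 = 116
Final: R1 = 116

116


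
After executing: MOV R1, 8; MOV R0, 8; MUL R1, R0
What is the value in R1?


Register state trace:
  MOV R1, 8  → R1 = 8
  MOV R0, 8  → R0 = 8
  MUL R1, R0  → R1 = 8 * 8 = 64
Final: R1 = 64

64


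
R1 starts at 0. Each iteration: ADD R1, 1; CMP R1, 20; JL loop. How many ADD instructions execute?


Loop trace (R1 starts at 0, target 20, step 1):
  ADD #1: R1 = 0 + 1 = 1  → 1 < 20, loop
  ADD #2: R1 = 1 + 1 = 2  → 2 < 20, loop
  ADD #3: R1 = 2 + 1 = 3  → 3 < 20, loop
  ADD #4: R1 = 3 + 1 = 4  → 4 < 20, loop
  ADD #5: R1 = 4 + 1 = 5  → 5 < 20, loop
  ADD #6: R1 = 5 + 1 = 6  → 6 < 20, loop
  ADD #7: R1 = 6 + 1 = 7  → 7 < 20, loop
  ADD #8: R1 = 7 + 1 = 8  → 8 < 20, loop
  ADD #9: R1 = 8 + 1 = 9  → 9 < 20, loop
  ADD #10: R1 = 9 + 1 = 10  → 10 < 20, loop
  ADD #11: R1 = 10 + 1 = 11  → 11 < 20, loop
  ADD #12: R1 = 11 + 1 = 12  → 12 < 20, loop
  ADD #13: R1 = 12 + 1 = 13  → 13 < 20, loop
  ADD #14: R1 = 13 + 1 = 14  → 14 < 20, loop
  ADD #15: R1 = 14 + 1 = 15  → 15 < 20, loop
  ADD #16: R1 = 15 + 1 = 16  → 16 < 20, loop
  ADD #17: R1 = 16 + 1 = 17  → 17 < 20, loop
  ADD #18: R1 = 17 + 1 = 18  → 18 < 20, loop
  ADD #19: R1 = 18 + 1 = 19  → 19 < 20, loop
  ADD #20: R1 = 19 + 1 = 20  → 20 >= 20, exit
Total ADD instructions: 20

20


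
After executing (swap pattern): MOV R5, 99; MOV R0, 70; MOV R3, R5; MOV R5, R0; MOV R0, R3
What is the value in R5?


Register state trace (swap pattern):
  MOV R5, 99  → R5 = 99
  MOV R0, 70  → R0 = 70
  MOV R3, R5  → R3 = 99  (save R5)
  MOV R5, R0  → R5 = 70  (R5 gets R0's value)
  MOV R0, R3  → R0 = 99  (R0 gets saved value)
Final: R5 = 70

70


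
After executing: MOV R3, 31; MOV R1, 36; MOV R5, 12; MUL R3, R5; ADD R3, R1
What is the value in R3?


Register state trace:
  MOV R3, 31  → R3 = 31
  MOV R1, 36  → R1 = 36
  MOV R5, 12  → R5 = 12
  MUL R3, R5  → R3 = 31 * 12 = 372
  ADD R3, R1  → R3 = 372 + 36 = 408
Final: R3 = 408

408


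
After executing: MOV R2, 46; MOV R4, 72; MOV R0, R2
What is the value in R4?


Register state trace:
  MOV R2, 46  → R2 = 46
  MOV R4, 72  → R4 = 72
  MOV R0, R2  → R0 = 46
Final: R4 = 72

72


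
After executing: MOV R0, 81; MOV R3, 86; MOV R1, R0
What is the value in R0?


Register state trace:
  MOV R0, 81  → R0 = 81
  MOV R3, 86  → R3 = 86
  MOV R1, R0  → R1 = 81
Final: R0 = 81

81


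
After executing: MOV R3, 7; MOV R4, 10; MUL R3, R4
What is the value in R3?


Register state trace:
  MOV R3, 7  → R3 = 7
  MOV R4, 10  → R4 = 10
  MUL R3, R4  → R3 = 7 * 10 = 70
Final: R3 = 70

70


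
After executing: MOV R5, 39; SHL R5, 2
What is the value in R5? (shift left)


Register state trace:
  MOV R5, 39  → R5 = 39
  SHL R5, 2  → R5 = 39 << 2 = 39 * 2^2 = 156
Final: R5 = 156

156


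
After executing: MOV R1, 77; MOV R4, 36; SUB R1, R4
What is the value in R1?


Register state trace:
  MOV R1, 77  → R1 = 77
  MOV R4, 36  → R4 = 36
  SUB R1, R4  → R1 = 77 - 36 = 41
Final: R1 = 41

41


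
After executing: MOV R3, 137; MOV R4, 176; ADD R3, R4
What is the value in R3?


Register state trace:
  MOV R3, 137  → R3 = 137
  MOV R4, 176  → R4 = 176
  ADD R3, R4  → R3 = 137 + 176 = 313
Final: R3 = 313

313


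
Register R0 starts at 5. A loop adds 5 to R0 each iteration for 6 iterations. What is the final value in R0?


Starting value: R0 = 5
  Iter 1: R0 = 5 + 5 = 10
  Iter 2: R0 = 10 + 5 = 15
  Iter 3: R0 = 15 + 5 = 20
  Iter 4: R0 = 20 + 5 = 25
  Iter 5: R0 = 25 + 5 = 30
  Iter 6: R0 = 30 + 5 = 35
Final: R0 = 35

35


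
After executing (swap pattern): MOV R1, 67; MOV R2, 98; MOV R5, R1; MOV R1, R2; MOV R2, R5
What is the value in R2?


Register state trace (swap pattern):
  MOV R1, 67  → R1 = 67
  MOV R2, 98  → R2 = 98
  MOV R5, R1  → R5 = 67  (save R1)
  MOV R1, R2  → R1 = 98  (R1 gets R2's value)
  MOV R2, R5  → R2 = 67  (R2 gets saved value)
Final: R2 = 67

67


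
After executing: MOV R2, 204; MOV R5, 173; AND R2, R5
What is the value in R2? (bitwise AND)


Register state trace:
  MOV R2, 204  → R2 = 204 (0b11001100)
  MOV R5, 173  → R5 = 173 (0b10101101)
  AND R2, R5  → R2 = 204 AND 173 = 140 (0b10001100)
Final: R2 = 140

140


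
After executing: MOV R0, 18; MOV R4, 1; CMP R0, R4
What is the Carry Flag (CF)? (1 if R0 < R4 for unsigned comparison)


Register state trace:
  MOV R0, 18  → R0 = 18
  MOV R4, 1  → R4 = 1
  CMP R0, R4  → unsigned 18 - 1: no borrow
  18 >= 1, so CF = 0
CF = 0

0


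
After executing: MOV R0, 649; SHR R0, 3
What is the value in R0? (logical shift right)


Register state trace:
  MOV R0, 649  → R0 = 649
  SHR R0, 3  → R0 = 649 >> 3 = 649 // 2^3 = 81
Final: R0 = 81

81


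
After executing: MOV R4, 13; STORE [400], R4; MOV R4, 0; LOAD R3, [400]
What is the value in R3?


Register and memory trace:
  MOV R4, 13  → R4 = 13
  STORE [400], R4  → mem[400] = 13
  MOV R4, 0  → R4 = 0
  LOAD R3, [400]  → R3 = mem[400] = 13
Final: R3 = 13

13


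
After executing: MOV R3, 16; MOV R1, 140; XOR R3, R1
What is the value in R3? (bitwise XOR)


Register state trace:
  MOV R3, 16  → R3 = 16 (0b00010000)
  MOV R1, 140  → R1 = 140 (0b10001100)
  XOR R3, R1  → R3 = 16 XOR 140 = 156 (0b10011100)
Final: R3 = 156

156


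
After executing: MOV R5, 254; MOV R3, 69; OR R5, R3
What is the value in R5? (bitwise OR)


Register state trace:
  MOV R5, 254  → R5 = 254 (0b11111110)
  MOV R3, 69  → R3 = 69 (0b01000101)
  OR R5, R3   → R5 = 254 OR 69 = 255 (0b11111111)
Final: R5 = 255

255


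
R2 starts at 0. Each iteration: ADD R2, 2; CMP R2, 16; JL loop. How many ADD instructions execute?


Loop trace (R2 starts at 0, target 16, step 2):
  ADD #1: R2 = 0 + 2 = 2  → 2 < 16, loop
  ADD #2: R2 = 2 + 2 = 4  → 4 < 16, loop
  ADD #3: R2 = 4 + 2 = 6  → 6 < 16, loop
  ADD #4: R2 = 6 + 2 = 8  → 8 < 16, loop
  ADD #5: R2 = 8 + 2 = 10  → 10 < 16, loop
  ADD #6: R2 = 10 + 2 = 12  → 12 < 16, loop
  ADD #7: R2 = 12 + 2 = 14  → 14 < 16, loop
  ADD #8: R2 = 14 + 2 = 16  → 16 >= 16, exit
Total ADD instructions: 8

8


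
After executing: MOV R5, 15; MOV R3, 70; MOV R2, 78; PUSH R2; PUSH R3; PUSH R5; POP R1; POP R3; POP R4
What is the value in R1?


Stack trace (top is rightmost):
  MOV R5, 15  → R5 = 15
  MOV R3, 70  → R3 = 70
  MOV R2, 78  → R2 = 78
  PUSH R2  → stack: [78]
  PUSH R3  → stack: [78, 70]
  PUSH R5  → stack: [78, 70, 15]
  POP R1  → R1 = 15, stack: [78, 70]
  POP R3  → R3 = 70, stack: [78]
  POP R4  → R4 = 78, stack: []
Final: R1 = 15

15


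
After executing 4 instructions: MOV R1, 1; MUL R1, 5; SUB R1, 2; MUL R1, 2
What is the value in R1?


Register state trace:
  MOV R1, 1  → R1 = 1
  MUL R1, 5  → R1 = 1 * 5 = 5
  SUB R1, 2  → R1 = 5 - 2 = 3
  MUL R1, 2  → R1 = 3 * 2 = 6
Final: R1 = 6

6


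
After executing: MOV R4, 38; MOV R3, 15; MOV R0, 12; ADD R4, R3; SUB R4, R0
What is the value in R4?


Register state trace:
  MOV R4, 38  → R4 = 38
  MOV R3, 15  → R3 = 15
  MOV R0, 12  → R0 = 12
  ADD R4, R3  → R4 = 38 + 15 = 53
  SUB R4, R0  → R4 = 53 - 12 = 41
Final: R4 = 41

41


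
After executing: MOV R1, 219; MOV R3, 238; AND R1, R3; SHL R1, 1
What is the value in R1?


Register state trace:
  MOV R1, 219  → R1 = 219 (0b11011011)
  MOV R3, 238  → R3 = 238 (0b11101110)
  AND R1, R3  → R1 = 219 AND 238 = 202 (0b11001010)
  SHL R1, 1  → R1 = 202 << 1 = 404
Final: R1 = 404

404


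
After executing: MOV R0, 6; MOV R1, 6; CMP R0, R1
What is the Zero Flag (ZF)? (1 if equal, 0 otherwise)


Register state trace:
  MOV R0, 6  → R0 = 6
  MOV R1, 6  → R1 = 6
  CMP R0, R1  → computes 6 - 6 = 0
  Result is zero, so values are equal
ZF = 1

1


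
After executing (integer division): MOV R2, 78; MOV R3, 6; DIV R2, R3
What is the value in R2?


Register state trace:
  MOV R2, 78  → R2 = 78
  MOV R3, 6  → R3 = 6
  DIV R2, R3  → R2 = 78 // 6 = 13
Final: R2 = 13

13


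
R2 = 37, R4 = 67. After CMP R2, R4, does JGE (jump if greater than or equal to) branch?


Trace:
  R2 = 37, R4 = 67
  CMP R2, R4  → compares 37 vs 67
  JGE checks: is 37 greater than or equal to 67?
  37 < 67, so condition is false
Branch taken: No

No


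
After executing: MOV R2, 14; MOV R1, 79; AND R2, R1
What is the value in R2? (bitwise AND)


Register state trace:
  MOV R2, 14  → R2 = 14 (0b00001110)
  MOV R1, 79  → R1 = 79 (0b01001111)
  AND R2, R1  → R2 = 14 AND 79 = 14 (0b00001110)
Final: R2 = 14

14


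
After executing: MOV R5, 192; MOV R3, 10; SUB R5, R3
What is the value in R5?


Register state trace:
  MOV R5, 192  → R5 = 192
  MOV R3, 10  → R3 = 10
  SUB R5, R3  → R5 = 192 - 10 = 182
Final: R5 = 182

182


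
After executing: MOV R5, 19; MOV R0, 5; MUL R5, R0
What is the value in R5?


Register state trace:
  MOV R5, 19  → R5 = 19
  MOV R0, 5  → R0 = 5
  MUL R5, R0  → R5 = 19 * 5 = 95
Final: R5 = 95

95


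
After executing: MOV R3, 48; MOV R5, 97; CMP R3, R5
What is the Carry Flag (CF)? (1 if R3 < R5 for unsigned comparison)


Register state trace:
  MOV R3, 48  → R3 = 48
  MOV R5, 97  → R5 = 97
  CMP R3, R5  → unsigned 48 - 97: borrow occurs
  48 < 97, so CF = 1
CF = 1

1


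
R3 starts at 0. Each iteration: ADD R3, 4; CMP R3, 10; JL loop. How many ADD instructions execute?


Loop trace (R3 starts at 0, target 10, step 4):
  ADD #1: R3 = 0 + 4 = 4  → 4 < 10, loop
  ADD #2: R3 = 4 + 4 = 8  → 8 < 10, loop
  ADD #3: R3 = 8 + 4 = 12  → 12 >= 10, exit
Total ADD instructions: 3

3


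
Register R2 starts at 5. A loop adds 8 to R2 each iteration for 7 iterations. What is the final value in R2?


Starting value: R2 = 5
  Iter 1: R2 = 5 + 8 = 13
  Iter 2: R2 = 13 + 8 = 21
  Iter 3: R2 = 21 + 8 = 29
  Iter 4: R2 = 29 + 8 = 37
  Iter 5: R2 = 37 + 8 = 45
  Iter 6: R2 = 45 + 8 = 53
  Iter 7: R2 = 53 + 8 = 61
Final: R2 = 61

61


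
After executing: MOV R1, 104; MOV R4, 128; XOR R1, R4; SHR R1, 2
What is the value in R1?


Register state trace:
  MOV R1, 104  → R1 = 104 (0b01101000)
  MOV R4, 128  → R4 = 128 (0b10000000)
  XOR R1, R4  → R1 = 104 XOR 128 = 232 (0b11101000)
  SHR R1, 2  → R1 = 232 >> 2 = 58
Final: R1 = 58

58


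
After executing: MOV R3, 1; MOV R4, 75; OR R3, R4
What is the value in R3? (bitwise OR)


Register state trace:
  MOV R3, 1  → R3 = 1 (0b00000001)
  MOV R4, 75  → R4 = 75 (0b01001011)
  OR R3, R4   → R3 = 1 OR 75 = 75 (0b01001011)
Final: R3 = 75

75


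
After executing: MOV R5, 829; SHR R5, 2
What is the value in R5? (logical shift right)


Register state trace:
  MOV R5, 829  → R5 = 829
  SHR R5, 2  → R5 = 829 >> 2 = 829 // 2^2 = 207
Final: R5 = 207

207


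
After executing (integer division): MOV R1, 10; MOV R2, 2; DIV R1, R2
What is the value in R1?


Register state trace:
  MOV R1, 10  → R1 = 10
  MOV R2, 2  → R2 = 2
  DIV R1, R2  → R1 = 10 // 2 = 5
Final: R1 = 5

5


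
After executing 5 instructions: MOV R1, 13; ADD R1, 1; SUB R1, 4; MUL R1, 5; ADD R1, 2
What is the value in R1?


Register state trace:
  MOV R1, 13  → R1 = 13
  ADD R1, 1  → R1 = 13 + 1 = 14
  SUB R1, 4  → R1 = 14 - 4 = 10
  MUL R1, 5  → R1 = 10 * 5 = 50
  ADD R1, 2  → R1 = 50 + 2 = 52
Final: R1 = 52

52


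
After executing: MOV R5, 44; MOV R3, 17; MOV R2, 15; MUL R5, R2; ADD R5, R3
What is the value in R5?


Register state trace:
  MOV R5, 44  → R5 = 44
  MOV R3, 17  → R3 = 17
  MOV R2, 15  → R2 = 15
  MUL R5, R2  → R5 = 44 * 15 = 660
  ADD R5, R3  → R5 = 660 + 17 = 677
Final: R5 = 677

677


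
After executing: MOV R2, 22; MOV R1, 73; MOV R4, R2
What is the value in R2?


Register state trace:
  MOV R2, 22  → R2 = 22
  MOV R1, 73  → R1 = 73
  MOV R4, R2  → R4 = 22
Final: R2 = 22

22


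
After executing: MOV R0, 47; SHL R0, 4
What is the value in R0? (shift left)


Register state trace:
  MOV R0, 47  → R0 = 47
  SHL R0, 4  → R0 = 47 << 4 = 47 * 2^4 = 752
Final: R0 = 752

752
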